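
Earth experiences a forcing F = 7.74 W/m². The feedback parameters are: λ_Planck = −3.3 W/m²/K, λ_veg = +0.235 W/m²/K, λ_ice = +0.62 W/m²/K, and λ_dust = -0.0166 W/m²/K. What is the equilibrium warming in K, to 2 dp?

3.14 K

Net feedback parameter λ = (−3.3) + (+0.235) + (+0.62) + (-0.0166) = -2.4616 W/m²/K.
ΔT = −F/λ = −7.74/(-2.4616) = 3.14 K.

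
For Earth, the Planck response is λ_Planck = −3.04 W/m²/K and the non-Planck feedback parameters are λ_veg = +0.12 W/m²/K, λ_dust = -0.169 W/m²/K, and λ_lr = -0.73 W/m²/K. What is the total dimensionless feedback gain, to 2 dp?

Convert to gains: g_veg = 0.12/3.04 = 0.03947; g_dust = -0.169/3.04 = -0.05559; g_lr = -0.73/3.04 = -0.2401.
Total gain g = -0.25622.

-0.26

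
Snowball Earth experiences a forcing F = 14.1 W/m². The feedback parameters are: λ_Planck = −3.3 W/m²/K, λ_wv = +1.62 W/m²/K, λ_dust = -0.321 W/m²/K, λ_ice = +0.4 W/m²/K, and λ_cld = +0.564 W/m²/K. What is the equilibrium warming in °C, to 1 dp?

Net feedback parameter λ = (−3.3) + (+1.62) + (-0.321) + (+0.4) + (+0.564) = -1.037 W/m²/K.
ΔT = −F/λ = −14.1/(-1.037) = 13.6 °C.

13.6 °C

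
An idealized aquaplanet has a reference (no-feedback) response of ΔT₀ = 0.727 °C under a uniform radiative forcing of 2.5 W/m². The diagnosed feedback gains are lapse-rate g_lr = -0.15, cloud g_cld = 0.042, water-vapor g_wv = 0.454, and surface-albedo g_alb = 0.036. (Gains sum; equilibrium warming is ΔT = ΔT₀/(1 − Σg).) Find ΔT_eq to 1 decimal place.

1.2 °C

Total gain g = -0.15 + 0.042 + 0.454 + 0.036 = 0.382.
Amplification A = 1/(1 − 0.382) = 1.618.
ΔT = 0.727 × 1.618 = 1.2 °C.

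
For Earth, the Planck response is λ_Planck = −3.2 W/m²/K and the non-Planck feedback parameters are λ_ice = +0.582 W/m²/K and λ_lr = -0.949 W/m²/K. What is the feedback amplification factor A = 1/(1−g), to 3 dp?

0.897

Convert to gains: g_ice = 0.582/3.2 = 0.1819; g_lr = -0.949/3.2 = -0.2966.
Total gain g = -0.1147.
A = 1/(1 + 0.1147) = 0.897.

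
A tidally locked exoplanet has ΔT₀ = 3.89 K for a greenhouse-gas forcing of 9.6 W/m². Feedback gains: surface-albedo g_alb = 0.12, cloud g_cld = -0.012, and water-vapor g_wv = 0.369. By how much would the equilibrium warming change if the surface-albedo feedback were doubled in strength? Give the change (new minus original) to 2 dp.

2.21 K

Original: g = 0.477, ΔT = 3.89/(1−0.477) = 7.4379 K.
With doubled surface-albedo: g' = 0.597, ΔT' = 3.89/(1−0.597) = 9.6526 K.
Change = 9.6526 − 7.4379 = 2.21 K.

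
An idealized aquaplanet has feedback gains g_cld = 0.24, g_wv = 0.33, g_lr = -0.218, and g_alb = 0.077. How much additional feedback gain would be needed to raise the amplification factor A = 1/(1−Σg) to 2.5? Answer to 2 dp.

0.17

Current total gain = 0.429.
Target gain for A = 2.5: g* = 1 − 1/2.5 = 0.6.
Additional gain needed = 0.6 − 0.429 = 0.17.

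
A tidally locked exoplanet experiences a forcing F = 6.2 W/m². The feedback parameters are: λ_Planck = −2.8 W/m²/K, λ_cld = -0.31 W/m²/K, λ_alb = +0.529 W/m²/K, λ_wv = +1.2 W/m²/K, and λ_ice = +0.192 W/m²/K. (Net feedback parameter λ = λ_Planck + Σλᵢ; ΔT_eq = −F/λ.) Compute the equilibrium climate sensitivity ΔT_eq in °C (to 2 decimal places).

Net feedback parameter λ = (−2.8) + (-0.31) + (+0.529) + (+1.2) + (+0.192) = -1.189 W/m²/K.
ΔT = −F/λ = −6.2/(-1.189) = 5.21 °C.

5.21 °C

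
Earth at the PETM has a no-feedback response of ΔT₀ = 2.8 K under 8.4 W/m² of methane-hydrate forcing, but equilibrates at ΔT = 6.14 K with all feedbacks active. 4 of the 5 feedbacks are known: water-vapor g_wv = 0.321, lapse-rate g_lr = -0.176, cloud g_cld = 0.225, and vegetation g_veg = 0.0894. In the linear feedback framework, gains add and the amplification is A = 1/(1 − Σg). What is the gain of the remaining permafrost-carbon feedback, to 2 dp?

Amplification A = ΔT/ΔT₀ = 6.14/2.8 = 2.193.
Total gain g = 1 − 1/A = 1 − 1/2.193 = 0.544.
Known gains sum to 0.321 − 0.176 + 0.225 + 0.0894 = 0.4594.
g_pf = 0.544 − 0.4594 = 0.08.

0.08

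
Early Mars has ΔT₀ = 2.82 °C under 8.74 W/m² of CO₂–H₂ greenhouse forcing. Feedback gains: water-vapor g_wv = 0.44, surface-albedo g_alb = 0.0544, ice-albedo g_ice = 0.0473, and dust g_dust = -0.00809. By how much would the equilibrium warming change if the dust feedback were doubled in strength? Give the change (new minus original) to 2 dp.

-0.10 °C

Original: g = 0.53361, ΔT = 2.82/(1−0.53361) = 6.0464 °C.
With doubled dust: g' = 0.52552, ΔT' = 2.82/(1−0.52552) = 5.9433 °C.
Change = 5.9433 − 6.0464 = -0.10 °C.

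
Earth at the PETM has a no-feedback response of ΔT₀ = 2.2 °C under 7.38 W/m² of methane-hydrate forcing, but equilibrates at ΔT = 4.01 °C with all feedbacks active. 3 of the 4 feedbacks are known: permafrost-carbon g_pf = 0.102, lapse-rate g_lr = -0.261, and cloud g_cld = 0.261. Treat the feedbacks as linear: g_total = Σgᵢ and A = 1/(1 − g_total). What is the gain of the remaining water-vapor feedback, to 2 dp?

Amplification A = ΔT/ΔT₀ = 4.01/2.2 = 1.823.
Total gain g = 1 − 1/A = 1 − 1/1.823 = 0.4515.
Known gains sum to 0.102 − 0.261 + 0.261 = 0.102.
g_wv = 0.4515 − 0.102 = 0.35.

0.35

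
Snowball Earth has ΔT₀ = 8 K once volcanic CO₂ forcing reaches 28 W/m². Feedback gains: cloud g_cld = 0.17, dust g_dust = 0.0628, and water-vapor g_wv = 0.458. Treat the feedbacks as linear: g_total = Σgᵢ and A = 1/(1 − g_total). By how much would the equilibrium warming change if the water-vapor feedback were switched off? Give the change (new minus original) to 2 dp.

-15.45 K

Original: g = 0.6908, ΔT = 8/(1−0.6908) = 25.8732 K.
Without water-vapor: g' = 0.2328, ΔT' = 8/(1−0.2328) = 10.4275 K.
Change = 10.4275 − 25.8732 = -15.45 K.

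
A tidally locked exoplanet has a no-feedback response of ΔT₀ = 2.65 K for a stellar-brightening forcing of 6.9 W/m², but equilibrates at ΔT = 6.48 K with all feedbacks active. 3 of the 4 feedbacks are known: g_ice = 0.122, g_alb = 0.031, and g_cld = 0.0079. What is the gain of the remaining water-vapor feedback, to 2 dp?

0.43

Amplification A = ΔT/ΔT₀ = 6.48/2.65 = 2.445.
Total gain g = 1 − 1/A = 1 − 1/2.445 = 0.591.
Known gains sum to 0.122 + 0.031 + 0.0079 = 0.1609.
g_wv = 0.591 − 0.1609 = 0.43.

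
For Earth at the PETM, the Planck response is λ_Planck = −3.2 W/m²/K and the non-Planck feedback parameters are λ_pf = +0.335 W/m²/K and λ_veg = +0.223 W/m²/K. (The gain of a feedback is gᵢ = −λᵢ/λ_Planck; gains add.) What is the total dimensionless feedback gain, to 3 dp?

Convert to gains: g_pf = 0.335/3.2 = 0.1047; g_veg = 0.223/3.2 = 0.06969.
Total gain g = 0.17439.

0.174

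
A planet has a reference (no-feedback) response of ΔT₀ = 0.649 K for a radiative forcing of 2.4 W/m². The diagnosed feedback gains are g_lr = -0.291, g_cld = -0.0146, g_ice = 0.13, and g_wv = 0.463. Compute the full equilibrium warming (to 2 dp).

0.91 K

Total gain g = -0.291 − 0.0146 + 0.13 + 0.463 = 0.2874.
Amplification A = 1/(1 − 0.2874) = 1.403.
ΔT = 0.649 × 1.403 = 0.91 K.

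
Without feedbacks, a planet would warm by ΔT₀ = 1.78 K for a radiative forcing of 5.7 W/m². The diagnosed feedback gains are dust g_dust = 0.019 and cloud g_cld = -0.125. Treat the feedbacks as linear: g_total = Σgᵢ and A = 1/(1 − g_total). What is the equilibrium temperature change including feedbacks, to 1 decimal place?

Total gain g = 0.019 − 0.125 = -0.106.
Amplification A = 1/(1 + 0.106) = 0.9042.
ΔT = 1.78 × 0.9042 = 1.6 K.

1.6 K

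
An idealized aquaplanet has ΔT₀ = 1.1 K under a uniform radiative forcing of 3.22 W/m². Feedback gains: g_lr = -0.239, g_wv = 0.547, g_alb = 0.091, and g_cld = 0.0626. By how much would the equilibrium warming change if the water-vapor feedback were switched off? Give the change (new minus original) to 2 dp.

Original: g = 0.4616, ΔT = 1.1/(1−0.4616) = 2.0431 K.
Without water-vapor: g' = -0.0854, ΔT' = 1.1/(1+0.0854) = 1.0135 K.
Change = 1.0135 − 2.0431 = -1.03 K.

-1.03 K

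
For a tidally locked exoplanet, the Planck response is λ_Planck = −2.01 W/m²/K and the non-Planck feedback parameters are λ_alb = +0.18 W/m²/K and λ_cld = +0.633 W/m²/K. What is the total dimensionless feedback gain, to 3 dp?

Convert to gains: g_alb = 0.18/2.01 = 0.08955; g_cld = 0.633/2.01 = 0.3149.
Total gain g = 0.40445.

0.404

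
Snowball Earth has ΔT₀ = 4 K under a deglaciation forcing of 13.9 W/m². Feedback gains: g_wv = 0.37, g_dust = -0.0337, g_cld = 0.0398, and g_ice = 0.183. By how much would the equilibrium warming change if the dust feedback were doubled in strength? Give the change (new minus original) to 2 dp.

Original: g = 0.5591, ΔT = 4/(1−0.5591) = 9.0724 K.
With doubled dust: g' = 0.5254, ΔT' = 4/(1−0.5254) = 8.4282 K.
Change = 8.4282 − 9.0724 = -0.64 K.

-0.64 K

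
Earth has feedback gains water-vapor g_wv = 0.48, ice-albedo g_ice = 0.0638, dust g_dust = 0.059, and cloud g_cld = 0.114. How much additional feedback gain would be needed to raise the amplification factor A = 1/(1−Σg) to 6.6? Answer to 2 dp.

0.13

Current total gain = 0.7168.
Target gain for A = 6.6: g* = 1 − 1/6.6 = 0.8485.
Additional gain needed = 0.8485 − 0.7168 = 0.13.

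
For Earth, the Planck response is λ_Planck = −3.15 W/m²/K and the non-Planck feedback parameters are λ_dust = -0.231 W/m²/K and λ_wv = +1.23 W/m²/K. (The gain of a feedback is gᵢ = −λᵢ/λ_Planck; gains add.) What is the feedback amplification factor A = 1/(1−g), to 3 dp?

Convert to gains: g_dust = -0.231/3.15 = -0.07333; g_wv = 1.23/3.15 = 0.3905.
Total gain g = 0.31717.
A = 1/(1 − 0.31717) = 1.464.

1.464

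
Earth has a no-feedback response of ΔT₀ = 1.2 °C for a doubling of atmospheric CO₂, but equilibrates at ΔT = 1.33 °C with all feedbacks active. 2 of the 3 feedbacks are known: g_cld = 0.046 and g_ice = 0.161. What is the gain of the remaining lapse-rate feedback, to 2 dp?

-0.11

Amplification A = ΔT/ΔT₀ = 1.33/1.2 = 1.108.
Total gain g = 1 − 1/A = 1 − 1/1.108 = 0.09747.
Known gains sum to 0.046 + 0.161 = 0.207.
g_lr = 0.09747 − 0.207 = -0.11.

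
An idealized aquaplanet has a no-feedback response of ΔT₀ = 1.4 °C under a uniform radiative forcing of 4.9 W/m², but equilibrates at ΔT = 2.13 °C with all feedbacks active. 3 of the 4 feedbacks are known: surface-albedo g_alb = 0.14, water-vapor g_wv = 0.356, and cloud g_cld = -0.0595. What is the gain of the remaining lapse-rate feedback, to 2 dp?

Amplification A = ΔT/ΔT₀ = 2.13/1.4 = 1.521.
Total gain g = 1 − 1/A = 1 − 1/1.521 = 0.3425.
Known gains sum to 0.14 + 0.356 − 0.0595 = 0.4365.
g_lr = 0.3425 − 0.4365 = -0.09.

-0.09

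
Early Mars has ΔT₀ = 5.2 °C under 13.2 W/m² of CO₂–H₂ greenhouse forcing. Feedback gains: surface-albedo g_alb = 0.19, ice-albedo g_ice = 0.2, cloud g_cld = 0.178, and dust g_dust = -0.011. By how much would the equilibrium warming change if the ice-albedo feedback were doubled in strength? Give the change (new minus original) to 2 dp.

Original: g = 0.557, ΔT = 5.2/(1−0.557) = 11.7381 °C.
With doubled ice-albedo: g' = 0.757, ΔT' = 5.2/(1−0.757) = 21.3992 °C.
Change = 21.3992 − 11.7381 = 9.66 °C.

9.66 °C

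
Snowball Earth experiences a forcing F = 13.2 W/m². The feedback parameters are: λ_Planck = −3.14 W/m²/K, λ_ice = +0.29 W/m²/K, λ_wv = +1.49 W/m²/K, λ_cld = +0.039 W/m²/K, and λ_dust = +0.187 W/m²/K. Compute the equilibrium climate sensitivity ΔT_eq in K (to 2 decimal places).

11.64 K

Net feedback parameter λ = (−3.14) + (+0.29) + (+1.49) + (+0.039) + (+0.187) = -1.134 W/m²/K.
ΔT = −F/λ = −13.2/(-1.134) = 11.64 K.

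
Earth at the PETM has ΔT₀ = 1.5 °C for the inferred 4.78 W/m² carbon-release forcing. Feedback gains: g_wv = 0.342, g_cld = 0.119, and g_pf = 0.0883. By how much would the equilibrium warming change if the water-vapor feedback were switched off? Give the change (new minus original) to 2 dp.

-1.44 °C

Original: g = 0.5493, ΔT = 1.5/(1−0.5493) = 3.3282 °C.
Without water-vapor: g' = 0.2073, ΔT' = 1.5/(1−0.2073) = 1.8923 °C.
Change = 1.8923 − 3.3282 = -1.44 °C.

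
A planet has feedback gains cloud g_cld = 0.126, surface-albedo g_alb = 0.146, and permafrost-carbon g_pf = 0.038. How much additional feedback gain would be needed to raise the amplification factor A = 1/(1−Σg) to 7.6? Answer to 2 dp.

Current total gain = 0.31.
Target gain for A = 7.6: g* = 1 − 1/7.6 = 0.8684.
Additional gain needed = 0.8684 − 0.31 = 0.56.

0.56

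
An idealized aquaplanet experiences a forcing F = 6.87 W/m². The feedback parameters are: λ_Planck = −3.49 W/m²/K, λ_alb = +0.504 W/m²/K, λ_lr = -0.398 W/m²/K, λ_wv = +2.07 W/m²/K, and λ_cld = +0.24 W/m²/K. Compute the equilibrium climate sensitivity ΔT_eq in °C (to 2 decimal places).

6.40 °C

Net feedback parameter λ = (−3.49) + (+0.504) + (-0.398) + (+2.07) + (+0.24) = -1.074 W/m²/K.
ΔT = −F/λ = −6.87/(-1.074) = 6.40 °C.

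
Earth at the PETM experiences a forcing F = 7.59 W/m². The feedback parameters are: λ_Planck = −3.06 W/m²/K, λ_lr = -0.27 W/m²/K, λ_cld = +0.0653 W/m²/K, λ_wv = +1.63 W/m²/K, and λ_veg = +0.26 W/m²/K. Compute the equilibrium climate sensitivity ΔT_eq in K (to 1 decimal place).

5.5 K

Net feedback parameter λ = (−3.06) + (-0.27) + (+0.0653) + (+1.63) + (+0.26) = -1.3747 W/m²/K.
ΔT = −F/λ = −7.59/(-1.3747) = 5.5 K.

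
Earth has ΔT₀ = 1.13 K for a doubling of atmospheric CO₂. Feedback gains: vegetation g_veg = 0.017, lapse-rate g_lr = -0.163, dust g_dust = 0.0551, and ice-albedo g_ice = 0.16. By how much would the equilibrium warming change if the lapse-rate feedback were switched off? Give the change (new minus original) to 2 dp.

Original: g = 0.0691, ΔT = 1.13/(1−0.0691) = 1.2139 K.
Without lapse-rate: g' = 0.2321, ΔT' = 1.13/(1−0.2321) = 1.4715 K.
Change = 1.4715 − 1.2139 = 0.26 K.

0.26 K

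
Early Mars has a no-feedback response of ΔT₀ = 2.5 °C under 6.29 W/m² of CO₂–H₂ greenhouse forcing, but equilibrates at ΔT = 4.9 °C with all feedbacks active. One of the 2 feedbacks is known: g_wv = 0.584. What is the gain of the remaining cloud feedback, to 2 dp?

Amplification A = ΔT/ΔT₀ = 4.9/2.5 = 1.96.
Total gain g = 1 − 1/A = 1 − 1/1.96 = 0.4898.
The known gain is 0.584.
g_cld = 0.4898 − 0.584 = -0.09.

-0.09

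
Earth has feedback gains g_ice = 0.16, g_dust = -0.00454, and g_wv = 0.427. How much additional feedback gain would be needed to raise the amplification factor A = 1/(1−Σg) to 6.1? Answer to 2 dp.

Current total gain = 0.58246.
Target gain for A = 6.1: g* = 1 − 1/6.1 = 0.8361.
Additional gain needed = 0.8361 − 0.58246 = 0.25.

0.25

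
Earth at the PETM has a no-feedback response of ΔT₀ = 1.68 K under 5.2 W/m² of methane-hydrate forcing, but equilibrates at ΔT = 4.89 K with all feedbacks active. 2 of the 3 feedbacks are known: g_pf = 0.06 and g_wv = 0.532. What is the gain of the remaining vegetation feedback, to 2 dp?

0.06

Amplification A = ΔT/ΔT₀ = 4.89/1.68 = 2.911.
Total gain g = 1 − 1/A = 1 − 1/2.911 = 0.6565.
Known gains sum to 0.06 + 0.532 = 0.592.
g_veg = 0.6565 − 0.592 = 0.06.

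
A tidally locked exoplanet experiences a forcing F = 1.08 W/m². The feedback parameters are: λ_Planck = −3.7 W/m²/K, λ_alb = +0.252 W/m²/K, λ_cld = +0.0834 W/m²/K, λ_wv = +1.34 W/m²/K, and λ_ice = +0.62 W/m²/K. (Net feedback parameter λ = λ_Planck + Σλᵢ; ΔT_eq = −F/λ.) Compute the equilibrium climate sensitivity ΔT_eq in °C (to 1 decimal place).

Net feedback parameter λ = (−3.7) + (+0.252) + (+0.0834) + (+1.34) + (+0.62) = -1.4046 W/m²/K.
ΔT = −F/λ = −1.08/(-1.4046) = 0.8 °C.

0.8 °C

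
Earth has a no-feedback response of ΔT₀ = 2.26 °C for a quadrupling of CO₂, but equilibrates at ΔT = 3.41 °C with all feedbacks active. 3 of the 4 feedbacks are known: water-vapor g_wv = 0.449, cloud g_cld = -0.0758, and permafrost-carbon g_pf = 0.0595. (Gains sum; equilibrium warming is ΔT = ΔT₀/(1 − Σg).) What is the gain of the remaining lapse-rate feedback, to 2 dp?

-0.10

Amplification A = ΔT/ΔT₀ = 3.41/2.26 = 1.509.
Total gain g = 1 − 1/A = 1 − 1/1.509 = 0.3373.
Known gains sum to 0.449 − 0.0758 + 0.0595 = 0.4327.
g_lr = 0.3373 − 0.4327 = -0.10.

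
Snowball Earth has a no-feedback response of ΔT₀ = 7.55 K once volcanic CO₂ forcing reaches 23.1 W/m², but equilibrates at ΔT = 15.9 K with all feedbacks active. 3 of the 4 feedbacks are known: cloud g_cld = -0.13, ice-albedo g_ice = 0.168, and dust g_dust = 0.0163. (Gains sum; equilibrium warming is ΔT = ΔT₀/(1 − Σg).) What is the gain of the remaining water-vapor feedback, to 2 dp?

Amplification A = ΔT/ΔT₀ = 15.9/7.55 = 2.106.
Total gain g = 1 − 1/A = 1 − 1/2.106 = 0.5252.
Known gains sum to -0.13 + 0.168 + 0.0163 = 0.0543.
g_wv = 0.5252 − 0.0543 = 0.47.

0.47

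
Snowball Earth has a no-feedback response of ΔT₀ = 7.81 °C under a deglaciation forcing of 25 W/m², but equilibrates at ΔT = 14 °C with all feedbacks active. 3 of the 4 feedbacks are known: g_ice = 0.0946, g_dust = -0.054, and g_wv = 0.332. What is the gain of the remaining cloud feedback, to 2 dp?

0.07

Amplification A = ΔT/ΔT₀ = 14/7.81 = 1.793.
Total gain g = 1 − 1/A = 1 − 1/1.793 = 0.4423.
Known gains sum to 0.0946 − 0.054 + 0.332 = 0.3726.
g_cld = 0.4423 − 0.3726 = 0.07.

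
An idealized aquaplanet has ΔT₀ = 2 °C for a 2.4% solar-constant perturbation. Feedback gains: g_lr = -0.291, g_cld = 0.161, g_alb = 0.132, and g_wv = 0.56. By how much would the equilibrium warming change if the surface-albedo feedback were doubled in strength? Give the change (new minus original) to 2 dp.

Original: g = 0.562, ΔT = 2/(1−0.562) = 4.5662 °C.
With doubled surface-albedo: g' = 0.694, ΔT' = 2/(1−0.694) = 6.5359 °C.
Change = 6.5359 − 4.5662 = 1.97 °C.

1.97 °C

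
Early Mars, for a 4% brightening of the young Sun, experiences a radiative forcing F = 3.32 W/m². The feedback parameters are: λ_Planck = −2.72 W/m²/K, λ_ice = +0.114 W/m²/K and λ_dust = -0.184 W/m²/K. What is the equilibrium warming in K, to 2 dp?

1.19 K

Net feedback parameter λ = (−2.72) + (+0.114) + (-0.184) = -2.79 W/m²/K.
ΔT = −F/λ = −3.32/(-2.79) = 1.19 K.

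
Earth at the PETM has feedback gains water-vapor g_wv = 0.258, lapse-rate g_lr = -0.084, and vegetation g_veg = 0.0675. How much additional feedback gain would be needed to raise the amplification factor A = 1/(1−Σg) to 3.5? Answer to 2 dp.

Current total gain = 0.2415.
Target gain for A = 3.5: g* = 1 − 1/3.5 = 0.7143.
Additional gain needed = 0.7143 − 0.2415 = 0.47.

0.47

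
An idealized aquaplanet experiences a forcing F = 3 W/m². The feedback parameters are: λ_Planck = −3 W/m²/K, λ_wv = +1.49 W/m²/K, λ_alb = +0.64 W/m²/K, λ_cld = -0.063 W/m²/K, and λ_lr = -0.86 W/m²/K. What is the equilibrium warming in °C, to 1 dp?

1.7 °C

Net feedback parameter λ = (−3) + (+1.49) + (+0.64) + (-0.063) + (-0.86) = -1.793 W/m²/K.
ΔT = −F/λ = −3/(-1.793) = 1.7 °C.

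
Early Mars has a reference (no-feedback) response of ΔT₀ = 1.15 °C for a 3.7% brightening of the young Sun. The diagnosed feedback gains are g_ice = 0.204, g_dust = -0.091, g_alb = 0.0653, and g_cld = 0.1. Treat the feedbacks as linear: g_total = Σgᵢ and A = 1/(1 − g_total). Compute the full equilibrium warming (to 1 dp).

Total gain g = 0.204 − 0.091 + 0.0653 + 0.1 = 0.2783.
Amplification A = 1/(1 − 0.2783) = 1.386.
ΔT = 1.15 × 1.386 = 1.6 °C.

1.6 °C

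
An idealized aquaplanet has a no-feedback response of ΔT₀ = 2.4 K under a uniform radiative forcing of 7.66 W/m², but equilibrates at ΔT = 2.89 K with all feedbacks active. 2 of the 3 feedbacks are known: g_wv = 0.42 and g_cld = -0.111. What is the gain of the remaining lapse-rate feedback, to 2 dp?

-0.14

Amplification A = ΔT/ΔT₀ = 2.89/2.4 = 1.204.
Total gain g = 1 − 1/A = 1 − 1/1.204 = 0.1694.
Known gains sum to 0.42 − 0.111 = 0.309.
g_lr = 0.1694 − 0.309 = -0.14.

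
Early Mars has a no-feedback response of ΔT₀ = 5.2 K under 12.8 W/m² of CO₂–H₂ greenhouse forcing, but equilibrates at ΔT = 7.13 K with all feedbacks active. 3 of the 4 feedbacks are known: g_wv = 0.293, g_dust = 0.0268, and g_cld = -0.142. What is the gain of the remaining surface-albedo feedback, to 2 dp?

0.09

Amplification A = ΔT/ΔT₀ = 7.13/5.2 = 1.371.
Total gain g = 1 − 1/A = 1 − 1/1.371 = 0.2706.
Known gains sum to 0.293 + 0.0268 − 0.142 = 0.1778.
g_alb = 0.2706 − 0.1778 = 0.09.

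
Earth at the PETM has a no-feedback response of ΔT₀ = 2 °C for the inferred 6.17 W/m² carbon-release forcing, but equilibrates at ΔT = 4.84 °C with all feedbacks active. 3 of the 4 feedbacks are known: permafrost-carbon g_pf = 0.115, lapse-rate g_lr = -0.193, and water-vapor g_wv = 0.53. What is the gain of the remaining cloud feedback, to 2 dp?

Amplification A = ΔT/ΔT₀ = 4.84/2 = 2.42.
Total gain g = 1 − 1/A = 1 − 1/2.42 = 0.5868.
Known gains sum to 0.115 − 0.193 + 0.53 = 0.452.
g_cld = 0.5868 − 0.452 = 0.13.

0.13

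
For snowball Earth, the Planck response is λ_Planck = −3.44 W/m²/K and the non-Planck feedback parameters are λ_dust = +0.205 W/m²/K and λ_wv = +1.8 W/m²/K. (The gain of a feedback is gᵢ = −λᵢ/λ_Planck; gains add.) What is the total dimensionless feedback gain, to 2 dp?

0.58

Convert to gains: g_dust = 0.205/3.44 = 0.05959; g_wv = 1.8/3.44 = 0.5233.
Total gain g = 0.58289.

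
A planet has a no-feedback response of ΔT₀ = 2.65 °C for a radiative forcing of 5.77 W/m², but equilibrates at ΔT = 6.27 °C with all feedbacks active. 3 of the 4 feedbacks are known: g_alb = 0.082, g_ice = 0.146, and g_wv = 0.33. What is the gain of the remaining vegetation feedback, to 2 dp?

Amplification A = ΔT/ΔT₀ = 6.27/2.65 = 2.366.
Total gain g = 1 − 1/A = 1 − 1/2.366 = 0.5773.
Known gains sum to 0.082 + 0.146 + 0.33 = 0.558.
g_veg = 0.5773 − 0.558 = 0.02.

0.02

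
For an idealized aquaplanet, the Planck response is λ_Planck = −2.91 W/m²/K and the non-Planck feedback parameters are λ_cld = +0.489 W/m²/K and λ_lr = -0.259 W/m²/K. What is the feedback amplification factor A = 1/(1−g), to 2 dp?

Convert to gains: g_cld = 0.489/2.91 = 0.168; g_lr = -0.259/2.91 = -0.089.
Total gain g = 0.079.
A = 1/(1 − 0.079) = 1.09.

1.09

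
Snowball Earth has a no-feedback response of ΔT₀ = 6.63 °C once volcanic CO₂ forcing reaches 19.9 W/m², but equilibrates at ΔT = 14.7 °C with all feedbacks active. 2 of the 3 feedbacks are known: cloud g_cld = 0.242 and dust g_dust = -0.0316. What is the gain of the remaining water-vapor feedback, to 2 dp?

Amplification A = ΔT/ΔT₀ = 14.7/6.63 = 2.217.
Total gain g = 1 − 1/A = 1 − 1/2.217 = 0.5489.
Known gains sum to 0.242 − 0.0316 = 0.2104.
g_wv = 0.5489 − 0.2104 = 0.34.

0.34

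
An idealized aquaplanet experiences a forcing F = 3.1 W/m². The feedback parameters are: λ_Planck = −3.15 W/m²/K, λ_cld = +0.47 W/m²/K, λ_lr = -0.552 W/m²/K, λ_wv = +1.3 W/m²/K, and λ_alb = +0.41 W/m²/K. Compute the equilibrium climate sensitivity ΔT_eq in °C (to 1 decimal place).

2.0 °C

Net feedback parameter λ = (−3.15) + (+0.47) + (-0.552) + (+1.3) + (+0.41) = -1.522 W/m²/K.
ΔT = −F/λ = −3.1/(-1.522) = 2.0 °C.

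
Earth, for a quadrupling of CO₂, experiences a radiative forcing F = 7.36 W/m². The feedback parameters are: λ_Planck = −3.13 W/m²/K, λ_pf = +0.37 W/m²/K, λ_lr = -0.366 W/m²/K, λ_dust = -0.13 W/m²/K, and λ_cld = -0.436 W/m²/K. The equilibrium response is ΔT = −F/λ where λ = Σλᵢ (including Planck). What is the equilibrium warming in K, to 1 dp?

Net feedback parameter λ = (−3.13) + (+0.37) + (-0.366) + (-0.13) + (-0.436) = -3.692 W/m²/K.
ΔT = −F/λ = −7.36/(-3.692) = 2.0 K.

2.0 K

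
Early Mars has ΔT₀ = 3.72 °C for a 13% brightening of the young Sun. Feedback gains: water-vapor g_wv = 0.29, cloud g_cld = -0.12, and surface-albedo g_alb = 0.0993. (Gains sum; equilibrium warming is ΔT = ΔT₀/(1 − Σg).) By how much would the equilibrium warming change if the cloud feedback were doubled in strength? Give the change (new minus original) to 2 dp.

Original: g = 0.2693, ΔT = 3.72/(1−0.2693) = 5.0910 °C.
With doubled cloud: g' = 0.1493, ΔT' = 3.72/(1−0.1493) = 4.3729 °C.
Change = 4.3729 − 5.0910 = -0.72 °C.

-0.72 °C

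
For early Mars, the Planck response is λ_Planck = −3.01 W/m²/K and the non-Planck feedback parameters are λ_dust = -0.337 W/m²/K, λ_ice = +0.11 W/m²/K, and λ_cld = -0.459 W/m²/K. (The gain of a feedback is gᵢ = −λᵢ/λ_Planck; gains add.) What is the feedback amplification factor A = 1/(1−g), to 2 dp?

Convert to gains: g_dust = -0.337/3.01 = -0.112; g_ice = 0.11/3.01 = 0.03654; g_cld = -0.459/3.01 = -0.1525.
Total gain g = -0.22796.
A = 1/(1 + 0.22796) = 0.81.

0.81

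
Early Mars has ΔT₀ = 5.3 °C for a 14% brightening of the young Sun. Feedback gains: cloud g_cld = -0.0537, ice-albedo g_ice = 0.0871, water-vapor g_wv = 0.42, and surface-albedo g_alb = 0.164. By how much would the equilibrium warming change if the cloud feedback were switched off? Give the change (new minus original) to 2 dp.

Original: g = 0.6174, ΔT = 5.3/(1−0.6174) = 13.8526 °C.
Without cloud: g' = 0.6711, ΔT' = 5.3/(1−0.6711) = 16.1143 °C.
Change = 16.1143 − 13.8526 = 2.26 °C.

2.26 °C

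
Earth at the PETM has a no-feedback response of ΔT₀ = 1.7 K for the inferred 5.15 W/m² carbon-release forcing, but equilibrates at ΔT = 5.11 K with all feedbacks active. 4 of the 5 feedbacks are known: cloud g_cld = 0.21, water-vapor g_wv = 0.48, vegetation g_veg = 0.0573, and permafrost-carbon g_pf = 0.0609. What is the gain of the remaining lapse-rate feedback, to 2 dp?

-0.14

Amplification A = ΔT/ΔT₀ = 5.11/1.7 = 3.006.
Total gain g = 1 − 1/A = 1 − 1/3.006 = 0.6673.
Known gains sum to 0.21 + 0.48 + 0.0573 + 0.0609 = 0.8082.
g_lr = 0.6673 − 0.8082 = -0.14.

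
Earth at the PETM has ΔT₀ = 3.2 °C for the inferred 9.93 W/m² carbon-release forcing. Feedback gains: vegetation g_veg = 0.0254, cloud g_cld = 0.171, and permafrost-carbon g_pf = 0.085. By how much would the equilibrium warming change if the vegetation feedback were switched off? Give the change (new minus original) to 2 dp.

-0.15 °C

Original: g = 0.2814, ΔT = 3.2/(1−0.2814) = 4.4531 °C.
Without vegetation: g' = 0.256, ΔT' = 3.2/(1−0.256) = 4.3011 °C.
Change = 4.3011 − 4.4531 = -0.15 °C.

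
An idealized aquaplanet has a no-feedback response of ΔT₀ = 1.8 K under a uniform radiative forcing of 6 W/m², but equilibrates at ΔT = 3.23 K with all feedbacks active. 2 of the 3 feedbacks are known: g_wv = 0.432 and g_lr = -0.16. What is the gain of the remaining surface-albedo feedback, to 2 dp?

0.17

Amplification A = ΔT/ΔT₀ = 3.23/1.8 = 1.794.
Total gain g = 1 − 1/A = 1 − 1/1.794 = 0.4426.
Known gains sum to 0.432 − 0.16 = 0.272.
g_alb = 0.4426 − 0.272 = 0.17.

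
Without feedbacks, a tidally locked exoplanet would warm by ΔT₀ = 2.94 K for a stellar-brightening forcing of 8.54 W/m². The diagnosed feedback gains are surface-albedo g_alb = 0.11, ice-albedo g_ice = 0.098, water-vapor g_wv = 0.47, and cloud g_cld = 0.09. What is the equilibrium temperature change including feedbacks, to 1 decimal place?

Total gain g = 0.11 + 0.098 + 0.47 + 0.09 = 0.768.
Amplification A = 1/(1 − 0.768) = 4.31.
ΔT = 2.94 × 4.31 = 12.7 K.

12.7 K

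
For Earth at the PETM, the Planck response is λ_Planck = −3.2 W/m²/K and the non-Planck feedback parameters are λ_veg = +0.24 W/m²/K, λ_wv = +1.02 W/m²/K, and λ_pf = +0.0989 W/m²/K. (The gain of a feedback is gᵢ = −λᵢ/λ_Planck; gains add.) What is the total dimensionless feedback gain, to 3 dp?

Convert to gains: g_veg = 0.24/3.2 = 0.075; g_wv = 1.02/3.2 = 0.3187; g_pf = 0.0989/3.2 = 0.03091.
Total gain g = 0.42461.

0.425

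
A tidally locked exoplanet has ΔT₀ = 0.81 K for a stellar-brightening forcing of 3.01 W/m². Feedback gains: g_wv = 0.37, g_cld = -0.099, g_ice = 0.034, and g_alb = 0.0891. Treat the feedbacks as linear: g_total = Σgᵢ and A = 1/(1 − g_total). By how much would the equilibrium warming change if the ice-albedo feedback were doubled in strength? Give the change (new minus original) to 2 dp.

0.08 K

Original: g = 0.3941, ΔT = 0.81/(1−0.3941) = 1.3369 K.
With doubled ice-albedo: g' = 0.4281, ΔT' = 0.81/(1−0.4281) = 1.4163 K.
Change = 1.4163 − 1.3369 = 0.08 K.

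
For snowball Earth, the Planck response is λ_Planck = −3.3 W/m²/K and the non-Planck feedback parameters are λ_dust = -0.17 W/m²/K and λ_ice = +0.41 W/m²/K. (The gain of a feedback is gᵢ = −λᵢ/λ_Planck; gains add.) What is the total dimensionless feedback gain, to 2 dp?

Convert to gains: g_dust = -0.17/3.3 = -0.05152; g_ice = 0.41/3.3 = 0.1242.
Total gain g = 0.07268.

0.07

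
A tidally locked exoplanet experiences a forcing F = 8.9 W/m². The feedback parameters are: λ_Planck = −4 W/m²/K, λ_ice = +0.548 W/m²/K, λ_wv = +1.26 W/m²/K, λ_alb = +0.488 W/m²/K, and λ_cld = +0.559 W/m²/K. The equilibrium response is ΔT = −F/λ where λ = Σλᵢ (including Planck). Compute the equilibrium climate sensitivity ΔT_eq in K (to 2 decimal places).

7.77 K

Net feedback parameter λ = (−4) + (+0.548) + (+1.26) + (+0.488) + (+0.559) = -1.145 W/m²/K.
ΔT = −F/λ = −8.9/(-1.145) = 7.77 K.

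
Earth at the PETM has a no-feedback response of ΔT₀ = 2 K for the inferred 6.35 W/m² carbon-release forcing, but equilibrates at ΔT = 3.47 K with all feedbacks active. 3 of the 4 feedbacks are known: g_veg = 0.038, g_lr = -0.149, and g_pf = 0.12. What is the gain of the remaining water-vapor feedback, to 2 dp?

Amplification A = ΔT/ΔT₀ = 3.47/2 = 1.735.
Total gain g = 1 − 1/A = 1 − 1/1.735 = 0.4236.
Known gains sum to 0.038 − 0.149 + 0.12 = 0.009.
g_wv = 0.4236 − 0.009 = 0.41.

0.41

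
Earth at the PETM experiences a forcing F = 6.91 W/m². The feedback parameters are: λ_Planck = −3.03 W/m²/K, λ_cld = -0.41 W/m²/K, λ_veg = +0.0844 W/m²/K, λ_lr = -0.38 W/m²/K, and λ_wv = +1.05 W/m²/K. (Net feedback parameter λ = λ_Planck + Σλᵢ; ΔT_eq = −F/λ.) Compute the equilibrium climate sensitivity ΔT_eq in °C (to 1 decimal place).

2.6 °C

Net feedback parameter λ = (−3.03) + (-0.41) + (+0.0844) + (-0.38) + (+1.05) = -2.6856 W/m²/K.
ΔT = −F/λ = −6.91/(-2.6856) = 2.6 °C.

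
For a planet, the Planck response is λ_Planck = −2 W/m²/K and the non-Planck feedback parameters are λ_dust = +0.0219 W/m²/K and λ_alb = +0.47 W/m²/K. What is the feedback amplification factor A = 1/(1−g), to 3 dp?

1.326

Convert to gains: g_dust = 0.0219/2 = 0.01095; g_alb = 0.47/2 = 0.235.
Total gain g = 0.24595.
A = 1/(1 − 0.24595) = 1.326.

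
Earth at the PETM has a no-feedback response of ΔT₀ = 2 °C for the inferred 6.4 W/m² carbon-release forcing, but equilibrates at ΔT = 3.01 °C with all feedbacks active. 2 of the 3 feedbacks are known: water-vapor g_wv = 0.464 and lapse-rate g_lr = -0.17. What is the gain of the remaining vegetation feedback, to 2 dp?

Amplification A = ΔT/ΔT₀ = 3.01/2 = 1.505.
Total gain g = 1 − 1/A = 1 − 1/1.505 = 0.3355.
Known gains sum to 0.464 − 0.17 = 0.294.
g_veg = 0.3355 − 0.294 = 0.04.

0.04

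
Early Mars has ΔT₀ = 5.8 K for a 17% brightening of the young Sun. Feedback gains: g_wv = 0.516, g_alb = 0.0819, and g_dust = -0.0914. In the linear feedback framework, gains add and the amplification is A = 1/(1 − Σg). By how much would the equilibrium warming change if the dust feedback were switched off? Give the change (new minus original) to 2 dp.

2.67 K

Original: g = 0.5065, ΔT = 5.8/(1−0.5065) = 11.7528 K.
Without dust: g' = 0.5979, ΔT' = 5.8/(1−0.5979) = 14.4243 K.
Change = 14.4243 − 11.7528 = 2.67 K.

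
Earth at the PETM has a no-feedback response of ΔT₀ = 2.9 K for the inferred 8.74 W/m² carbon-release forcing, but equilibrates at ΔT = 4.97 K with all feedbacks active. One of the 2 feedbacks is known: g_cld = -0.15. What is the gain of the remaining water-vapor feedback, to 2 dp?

Amplification A = ΔT/ΔT₀ = 4.97/2.9 = 1.714.
Total gain g = 1 − 1/A = 1 − 1/1.714 = 0.4166.
The known gain is -0.15.
g_wv = 0.4166 + 0.15 = 0.57.

0.57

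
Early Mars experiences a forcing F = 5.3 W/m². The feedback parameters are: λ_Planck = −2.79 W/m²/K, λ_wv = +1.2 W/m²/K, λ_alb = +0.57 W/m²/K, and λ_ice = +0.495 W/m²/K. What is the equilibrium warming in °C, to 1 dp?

Net feedback parameter λ = (−2.79) + (+1.2) + (+0.57) + (+0.495) = -0.525 W/m²/K.
ΔT = −F/λ = −5.3/(-0.525) = 10.1 °C.

10.1 °C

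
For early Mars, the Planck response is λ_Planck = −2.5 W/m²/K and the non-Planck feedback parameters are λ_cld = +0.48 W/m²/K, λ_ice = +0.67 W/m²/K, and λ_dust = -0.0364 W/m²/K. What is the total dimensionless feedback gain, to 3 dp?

0.445

Convert to gains: g_cld = 0.48/2.5 = 0.192; g_ice = 0.67/2.5 = 0.268; g_dust = -0.0364/2.5 = -0.01456.
Total gain g = 0.44544.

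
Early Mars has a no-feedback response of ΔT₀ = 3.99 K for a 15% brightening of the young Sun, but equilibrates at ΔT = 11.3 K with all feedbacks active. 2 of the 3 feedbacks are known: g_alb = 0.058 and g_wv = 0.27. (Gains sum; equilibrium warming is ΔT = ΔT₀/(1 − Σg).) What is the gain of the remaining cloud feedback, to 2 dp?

Amplification A = ΔT/ΔT₀ = 11.3/3.99 = 2.832.
Total gain g = 1 − 1/A = 1 − 1/2.832 = 0.6469.
Known gains sum to 0.058 + 0.27 = 0.328.
g_cld = 0.6469 − 0.328 = 0.32.

0.32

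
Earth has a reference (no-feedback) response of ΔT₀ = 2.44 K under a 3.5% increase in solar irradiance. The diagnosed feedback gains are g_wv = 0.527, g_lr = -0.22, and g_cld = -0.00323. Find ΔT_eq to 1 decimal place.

3.5 K

Total gain g = 0.527 − 0.22 − 0.00323 = 0.30377.
Amplification A = 1/(1 − 0.30377) = 1.436.
ΔT = 2.44 × 1.436 = 3.5 K.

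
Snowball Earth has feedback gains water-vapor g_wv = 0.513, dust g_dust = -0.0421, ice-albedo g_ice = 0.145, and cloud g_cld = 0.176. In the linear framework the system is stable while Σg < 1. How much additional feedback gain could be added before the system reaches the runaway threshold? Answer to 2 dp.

Current total gain = 0.513 − 0.0421 + 0.145 + 0.176 = 0.7919.
Margin to runaway = 1 − 0.7919 = 0.21.

0.21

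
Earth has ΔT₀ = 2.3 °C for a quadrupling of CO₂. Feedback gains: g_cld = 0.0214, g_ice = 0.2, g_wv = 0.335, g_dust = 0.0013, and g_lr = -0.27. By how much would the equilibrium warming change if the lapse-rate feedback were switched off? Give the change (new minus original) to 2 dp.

Original: g = 0.2877, ΔT = 2.3/(1−0.2877) = 3.2290 °C.
Without lapse-rate: g' = 0.5577, ΔT' = 2.3/(1−0.5577) = 5.2001 °C.
Change = 5.2001 − 3.2290 = 1.97 °C.

1.97 °C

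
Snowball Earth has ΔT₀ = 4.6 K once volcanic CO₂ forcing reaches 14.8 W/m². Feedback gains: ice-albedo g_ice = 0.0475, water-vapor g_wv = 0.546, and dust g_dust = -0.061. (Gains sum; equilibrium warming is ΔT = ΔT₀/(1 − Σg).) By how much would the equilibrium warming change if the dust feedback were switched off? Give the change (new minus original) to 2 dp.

Original: g = 0.5325, ΔT = 4.6/(1−0.5325) = 9.8396 K.
Without dust: g' = 0.5935, ΔT' = 4.6/(1−0.5935) = 11.3161 K.
Change = 11.3161 − 9.8396 = 1.48 K.

1.48 K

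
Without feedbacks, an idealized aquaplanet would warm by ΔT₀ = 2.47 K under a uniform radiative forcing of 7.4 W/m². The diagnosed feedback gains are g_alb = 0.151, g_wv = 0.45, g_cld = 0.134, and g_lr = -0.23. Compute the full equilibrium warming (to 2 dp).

4.99 K

Total gain g = 0.151 + 0.45 + 0.134 − 0.23 = 0.505.
Amplification A = 1/(1 − 0.505) = 2.02.
ΔT = 2.47 × 2.02 = 4.99 K.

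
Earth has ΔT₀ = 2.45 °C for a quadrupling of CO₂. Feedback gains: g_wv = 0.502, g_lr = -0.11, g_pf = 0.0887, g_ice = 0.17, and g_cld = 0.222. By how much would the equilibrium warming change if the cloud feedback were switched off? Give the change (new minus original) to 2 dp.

-12.23 °C

Original: g = 0.8727, ΔT = 2.45/(1−0.8727) = 19.2459 °C.
Without cloud: g' = 0.6507, ΔT' = 2.45/(1−0.6507) = 7.0140 °C.
Change = 7.0140 − 19.2459 = -12.23 °C.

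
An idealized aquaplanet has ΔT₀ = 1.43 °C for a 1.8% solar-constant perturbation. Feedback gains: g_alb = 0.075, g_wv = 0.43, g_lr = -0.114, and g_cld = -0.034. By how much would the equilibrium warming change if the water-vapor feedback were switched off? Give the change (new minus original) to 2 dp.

-0.89 °C

Original: g = 0.357, ΔT = 1.43/(1−0.357) = 2.2240 °C.
Without water-vapor: g' = -0.073, ΔT' = 1.43/(1+0.073) = 1.3327 °C.
Change = 1.3327 − 2.2240 = -0.89 °C.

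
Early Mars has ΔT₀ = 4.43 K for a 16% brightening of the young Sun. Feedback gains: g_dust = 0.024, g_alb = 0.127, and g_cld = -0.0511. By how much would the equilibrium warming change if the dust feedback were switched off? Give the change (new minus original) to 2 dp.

-0.13 K

Original: g = 0.0999, ΔT = 4.43/(1−0.0999) = 4.9217 K.
Without dust: g' = 0.0759, ΔT' = 4.43/(1−0.0759) = 4.7939 K.
Change = 4.7939 − 4.9217 = -0.13 K.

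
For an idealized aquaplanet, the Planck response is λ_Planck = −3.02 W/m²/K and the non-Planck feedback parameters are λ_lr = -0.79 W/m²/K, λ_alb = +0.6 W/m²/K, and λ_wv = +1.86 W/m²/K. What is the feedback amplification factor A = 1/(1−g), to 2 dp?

2.24

Convert to gains: g_lr = -0.79/3.02 = -0.2616; g_alb = 0.6/3.02 = 0.1987; g_wv = 1.86/3.02 = 0.6159.
Total gain g = 0.553.
A = 1/(1 − 0.553) = 2.24.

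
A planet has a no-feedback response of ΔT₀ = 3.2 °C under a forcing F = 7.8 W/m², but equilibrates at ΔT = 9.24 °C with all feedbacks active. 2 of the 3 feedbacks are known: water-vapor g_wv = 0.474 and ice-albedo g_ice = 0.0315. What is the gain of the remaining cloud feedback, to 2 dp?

Amplification A = ΔT/ΔT₀ = 9.24/3.2 = 2.887.
Total gain g = 1 − 1/A = 1 − 1/2.887 = 0.6536.
Known gains sum to 0.474 + 0.0315 = 0.5055.
g_cld = 0.6536 − 0.5055 = 0.15.

0.15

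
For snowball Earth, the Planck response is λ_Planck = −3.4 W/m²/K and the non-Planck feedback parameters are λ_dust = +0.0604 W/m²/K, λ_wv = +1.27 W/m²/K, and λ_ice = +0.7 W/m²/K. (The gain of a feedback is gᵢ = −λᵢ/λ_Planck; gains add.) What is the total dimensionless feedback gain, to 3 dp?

Convert to gains: g_dust = 0.0604/3.4 = 0.01776; g_wv = 1.27/3.4 = 0.3735; g_ice = 0.7/3.4 = 0.2059.
Total gain g = 0.59716.

0.597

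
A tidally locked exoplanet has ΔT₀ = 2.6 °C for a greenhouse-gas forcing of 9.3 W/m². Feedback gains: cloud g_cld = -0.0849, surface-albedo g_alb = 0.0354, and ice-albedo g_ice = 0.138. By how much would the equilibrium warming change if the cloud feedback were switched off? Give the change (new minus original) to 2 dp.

Original: g = 0.0885, ΔT = 2.6/(1−0.0885) = 2.8524 °C.
Without cloud: g' = 0.1734, ΔT' = 2.6/(1−0.1734) = 3.1454 °C.
Change = 3.1454 − 2.8524 = 0.29 °C.

0.29 °C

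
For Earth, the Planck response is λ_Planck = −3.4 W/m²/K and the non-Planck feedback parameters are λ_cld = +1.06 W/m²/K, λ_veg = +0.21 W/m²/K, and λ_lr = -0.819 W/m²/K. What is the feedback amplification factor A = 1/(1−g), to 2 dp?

1.15

Convert to gains: g_cld = 1.06/3.4 = 0.3118; g_veg = 0.21/3.4 = 0.06176; g_lr = -0.819/3.4 = -0.2409.
Total gain g = 0.13266.
A = 1/(1 − 0.13266) = 1.15.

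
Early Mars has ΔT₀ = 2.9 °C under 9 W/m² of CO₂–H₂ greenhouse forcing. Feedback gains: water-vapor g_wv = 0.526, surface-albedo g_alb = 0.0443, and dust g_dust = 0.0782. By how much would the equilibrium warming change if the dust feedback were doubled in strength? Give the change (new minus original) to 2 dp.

Original: g = 0.6485, ΔT = 2.9/(1−0.6485) = 8.2504 °C.
With doubled dust: g' = 0.7267, ΔT' = 2.9/(1−0.7267) = 10.6111 °C.
Change = 10.6111 − 8.2504 = 2.36 °C.

2.36 °C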